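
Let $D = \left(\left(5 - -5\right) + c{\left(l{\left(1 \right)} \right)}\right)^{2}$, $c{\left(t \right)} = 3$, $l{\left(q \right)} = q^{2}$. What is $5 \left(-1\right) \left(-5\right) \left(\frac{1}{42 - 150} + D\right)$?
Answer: $\frac{456275}{108} \approx 4224.8$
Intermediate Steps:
$D = 169$ ($D = \left(\left(5 - -5\right) + 3\right)^{2} = \left(\left(5 + 5\right) + 3\right)^{2} = \left(10 + 3\right)^{2} = 13^{2} = 169$)
$5 \left(-1\right) \left(-5\right) \left(\frac{1}{42 - 150} + D\right) = 5 \left(-1\right) \left(-5\right) \left(\frac{1}{42 - 150} + 169\right) = \left(-5\right) \left(-5\right) \left(\frac{1}{-108} + 169\right) = 25 \left(- \frac{1}{108} + 169\right) = 25 \cdot \frac{18251}{108} = \frac{456275}{108}$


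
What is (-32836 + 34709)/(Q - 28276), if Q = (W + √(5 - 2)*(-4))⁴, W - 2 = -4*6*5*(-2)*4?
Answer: 133718636207869/61112379934174284853484 + 1667575548392*√3/45834284950630713640113 ≈ 2.2511e-9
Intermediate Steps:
W = 962 (W = 2 - 4*6*5*(-2)*4 = 2 - 120*(-2)*4 = 2 - 4*(-60)*4 = 2 + 240*4 = 2 + 960 = 962)
Q = (962 - 4*√3)⁴ (Q = (962 + √(5 - 2)*(-4))⁴ = (962 + √3*(-4))⁴ = (962 - 4*√3)⁴ ≈ 8.3204e+11)
(-32836 + 34709)/(Q - 28276) = (-32836 + 34709)/((856713127312 - 14245172864*√3) - 28276) = 1873/(856713099036 - 14245172864*√3)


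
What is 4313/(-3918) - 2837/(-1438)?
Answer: 1228318/1408521 ≈ 0.87206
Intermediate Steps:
4313/(-3918) - 2837/(-1438) = 4313*(-1/3918) - 2837*(-1/1438) = -4313/3918 + 2837/1438 = 1228318/1408521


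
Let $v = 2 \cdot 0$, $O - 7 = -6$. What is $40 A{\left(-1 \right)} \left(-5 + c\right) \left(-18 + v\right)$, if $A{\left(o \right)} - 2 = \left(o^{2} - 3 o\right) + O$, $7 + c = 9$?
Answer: $15120$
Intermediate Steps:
$O = 1$ ($O = 7 - 6 = 1$)
$c = 2$ ($c = -7 + 9 = 2$)
$v = 0$
$A{\left(o \right)} = 3 + o^{2} - 3 o$ ($A{\left(o \right)} = 2 + \left(\left(o^{2} - 3 o\right) + 1\right) = 2 + \left(1 + o^{2} - 3 o\right) = 3 + o^{2} - 3 o$)
$40 A{\left(-1 \right)} \left(-5 + c\right) \left(-18 + v\right) = 40 \left(3 + \left(-1\right)^{2} - -3\right) \left(-5 + 2\right) \left(-18 + 0\right) = 40 \left(3 + 1 + 3\right) \left(\left(-3\right) \left(-18\right)\right) = 40 \cdot 7 \cdot 54 = 280 \cdot 54 = 15120$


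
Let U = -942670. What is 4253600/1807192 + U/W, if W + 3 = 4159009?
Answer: 999197639935/469757648197 ≈ 2.1270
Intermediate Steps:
W = 4159006 (W = -3 + 4159009 = 4159006)
4253600/1807192 + U/W = 4253600/1807192 - 942670/4159006 = 4253600*(1/1807192) - 942670*1/4159006 = 531700/225899 - 471335/2079503 = 999197639935/469757648197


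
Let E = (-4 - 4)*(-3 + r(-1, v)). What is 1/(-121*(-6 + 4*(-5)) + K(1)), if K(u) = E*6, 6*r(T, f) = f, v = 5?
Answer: 1/3250 ≈ 0.00030769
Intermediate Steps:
r(T, f) = f/6
E = 52/3 (E = (-4 - 4)*(-3 + (1/6)*5) = -8*(-3 + 5/6) = -8*(-13/6) = 52/3 ≈ 17.333)
K(u) = 104 (K(u) = (52/3)*6 = 104)
1/(-121*(-6 + 4*(-5)) + K(1)) = 1/(-121*(-6 + 4*(-5)) + 104) = 1/(-121*(-6 - 20) + 104) = 1/(-121*(-26) + 104) = 1/(3146 + 104) = 1/3250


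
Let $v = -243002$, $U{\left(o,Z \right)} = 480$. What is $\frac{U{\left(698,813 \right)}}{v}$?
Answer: $- \frac{240}{121501} \approx -0.0019753$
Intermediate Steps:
$\frac{U{\left(698,813 \right)}}{v} = \frac{480}{-243002} = 480 \left(- \frac{1}{243002}\right) = - \frac{240}{121501}$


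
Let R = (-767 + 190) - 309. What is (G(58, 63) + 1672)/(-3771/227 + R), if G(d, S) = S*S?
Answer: -1280507/204893 ≈ -6.2496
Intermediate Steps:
G(d, S) = S²
R = -886 (R = -577 - 309 = -886)
(G(58, 63) + 1672)/(-3771/227 + R) = (63² + 1672)/(-3771/227 - 886) = (3969 + 1672)/(-3771*1/227 - 886) = 5641/(-3771/227 - 886) = 5641/(-204893/227) = 5641*(-227/204893) = -1280507/204893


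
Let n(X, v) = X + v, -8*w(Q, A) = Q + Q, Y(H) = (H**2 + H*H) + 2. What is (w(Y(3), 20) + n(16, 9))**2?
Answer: 400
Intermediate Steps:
Y(H) = 2 + 2*H**2 (Y(H) = (H**2 + H**2) + 2 = 2*H**2 + 2 = 2 + 2*H**2)
w(Q, A) = -Q/4 (w(Q, A) = -(Q + Q)/8 = -Q/4)
(w(Y(3), 20) + n(16, 9))**2 = (-(2 + 2*3**2)/4 + (16 + 9))**2 = (-(2 + 2*9)/4 + 25)**2 = (-(2 + 18)/4 + 25)**2 = (-1/4*20 + 25)**2 = (-5 + 25)**2 = 20**2 = 400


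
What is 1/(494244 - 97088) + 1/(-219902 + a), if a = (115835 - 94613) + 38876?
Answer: -29669/7933389678 ≈ -3.7398e-6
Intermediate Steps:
a = 60098 (a = 21222 + 38876 = 60098)
1/(494244 - 97088) + 1/(-219902 + a) = 1/(494244 - 97088) + 1/(-219902 + 60098) = 1/397156 + 1/(-159804) = 1/397156 - 1/159804 = -29669/7933389678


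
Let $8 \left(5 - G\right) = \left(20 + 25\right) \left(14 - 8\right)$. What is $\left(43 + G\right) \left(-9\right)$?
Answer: $- \frac{513}{4} \approx -128.25$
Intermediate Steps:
$G = - \frac{115}{4}$ ($G = 5 - \frac{\left(20 + 25\right) \left(14 - 8\right)}{8} = 5 - \frac{45 \cdot 6}{8} = 5 - \frac{135}{4} = - \frac{115}{4} \approx -28.75$)
$\left(43 + G\right) \left(-9\right) = \left(43 - \frac{115}{4}\right) \left(-9\right) = \frac{57}{4} \left(-9\right) = - \frac{513}{4}$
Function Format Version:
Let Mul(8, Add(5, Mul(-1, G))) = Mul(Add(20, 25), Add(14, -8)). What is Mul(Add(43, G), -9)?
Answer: Rational(-513, 4) ≈ -128.25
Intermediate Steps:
G = Rational(-115, 4) (G = Add(5, Mul(Rational(-1, 8), Mul(Add(20, 25), Add(14, -8)))) = Add(5, Mul(Rational(-1, 8), Mul(45, 6))) = Add(5, Mul(Rational(-1, 8), 270)) = Add(5, Rational(-135, 4)) = Rational(-115, 4) ≈ -28.750)
Mul(Add(43, G), -9) = Mul(Add(43, Rational(-115, 4)), -9) = Mul(Rational(57, 4), -9) = Rational(-513, 4)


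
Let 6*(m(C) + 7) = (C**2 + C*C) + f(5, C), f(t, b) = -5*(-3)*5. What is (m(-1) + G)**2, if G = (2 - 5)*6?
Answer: 5329/36 ≈ 148.03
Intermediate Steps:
f(t, b) = 75 (f(t, b) = 15*5 = 75)
G = -18 (G = -3*6 = -18)
m(C) = 11/2 + C**2/3 (m(C) = -7 + ((C**2 + C*C) + 75)/6 = -7 + ((C**2 + C**2) + 75)/6 = -7 + (2*C**2 + 75)/6 = -7 + (75 + 2*C**2)/6 = -7 + (25/2 + C**2/3) = 11/2 + C**2/3)
(m(-1) + G)**2 = ((11/2 + (1/3)*(-1)**2) - 18)**2 = ((11/2 + (1/3)*1) - 18)**2 = ((11/2 + 1/3) - 18)**2 = (35/6 - 18)**2 = (-73/6)**2 = 5329/36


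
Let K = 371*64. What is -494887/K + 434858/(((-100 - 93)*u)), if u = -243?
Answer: -12884437061/1113569856 ≈ -11.570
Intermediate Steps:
K = 23744
-494887/K + 434858/(((-100 - 93)*u)) = -494887/23744 + 434858/(((-100 - 93)*(-243))) = -494887*1/23744 + 434858/((-193*(-243))) = -494887/23744 + 434858/46899 = -12884437061/1113569856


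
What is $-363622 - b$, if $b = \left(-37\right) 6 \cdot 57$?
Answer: $-350968$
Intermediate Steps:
$b = -12654$ ($b = \left(-222\right) 57 = -12654$)
$-363622 - b = -363622 - -12654 = -363622 + 12654 = -350968$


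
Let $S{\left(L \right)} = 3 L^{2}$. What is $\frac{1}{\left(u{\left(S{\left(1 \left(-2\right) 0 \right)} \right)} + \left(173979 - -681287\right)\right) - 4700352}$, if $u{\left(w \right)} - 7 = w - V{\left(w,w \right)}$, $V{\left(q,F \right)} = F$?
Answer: $- \frac{1}{3845079} \approx -2.6007 \cdot 10^{-7}$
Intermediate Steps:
$u{\left(w \right)} = 7$ ($u{\left(w \right)} = 7 + \left(w - w\right) = 7 + 0 = 7$)
$\frac{1}{\left(u{\left(S{\left(1 \left(-2\right) 0 \right)} \right)} + \left(173979 - -681287\right)\right) - 4700352} = \frac{1}{\left(7 + \left(173979 - -681287\right)\right) - 4700352} = \frac{1}{\left(7 + \left(173979 + 681287\right)\right) - 4700352} = \frac{1}{\left(7 + 855266\right) - 4700352} = \frac{1}{855273 - 4700352} = \frac{1}{-3845079} = - \frac{1}{3845079}$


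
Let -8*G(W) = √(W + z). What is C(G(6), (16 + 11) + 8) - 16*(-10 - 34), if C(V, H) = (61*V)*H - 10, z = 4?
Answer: 694 - 2135*√10/8 ≈ -149.93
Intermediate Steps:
G(W) = -√(4 + W)/8 (G(W) = -√(W + 4)/8 = -√(4 + W)/8)
C(V, H) = -10 + 61*H*V (C(V, H) = 61*H*V - 10 = -10 + 61*H*V)
C(G(6), (16 + 11) + 8) - 16*(-10 - 34) = (-10 + 61*((16 + 11) + 8)*(-√(4 + 6)/8)) - 16*(-10 - 34) = (-10 + 61*(27 + 8)*(-√10/8)) - 16*(-44) = (-10 + 61*35*(-√10/8)) + 704 = (-10 - 2135*√10/8) + 704 = 694 - 2135*√10/8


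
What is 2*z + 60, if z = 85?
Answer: 230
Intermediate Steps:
2*z + 60 = 2*85 + 60 = 170 + 60 = 230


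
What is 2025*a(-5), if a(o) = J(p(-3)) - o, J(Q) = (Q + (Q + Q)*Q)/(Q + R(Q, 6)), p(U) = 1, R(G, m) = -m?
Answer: 8910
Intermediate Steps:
J(Q) = (Q + 2*Q²)/(-6 + Q) (J(Q) = (Q + (Q + Q)*Q)/(Q - 1*6) = (Q + (2*Q)*Q)/(Q - 6) = (Q + 2*Q²)/(-6 + Q))
a(o) = -⅗ - o (a(o) = 1*(1 + 2*1)/(-6 + 1) - o = 1*(1 + 2)/(-5) - o = 1*(-⅕)*3 - o = -⅗ - o)
2025*a(-5) = 2025*(-⅗ - 1*(-5)) = 2025*(-⅗ + 5) = 2025*(22/5) = 8910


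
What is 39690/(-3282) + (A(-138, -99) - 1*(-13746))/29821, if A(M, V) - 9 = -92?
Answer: -189792254/16312087 ≈ -11.635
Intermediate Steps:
A(M, V) = -83 (A(M, V) = 9 - 92 = -83)
39690/(-3282) + (A(-138, -99) - 1*(-13746))/29821 = 39690/(-3282) + (-83 - 1*(-13746))/29821 = 39690*(-1/3282) + (-83 + 13746)*(1/29821) = -6615/547 + 13663*(1/29821) = -6615/547 + 13663/29821 = -189792254/16312087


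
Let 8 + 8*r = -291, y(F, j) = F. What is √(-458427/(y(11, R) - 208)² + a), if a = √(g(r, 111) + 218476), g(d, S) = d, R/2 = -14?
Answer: √(-1833708 + 38809*√3495018)/394 ≈ 21.344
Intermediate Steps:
R = -28 (R = 2*(-14) = -28)
r = -299/8 (r = -1 + (⅛)*(-291) = -1 - 291/8 = -299/8 ≈ -37.375)
a = √3495018/4 (a = √(-299/8 + 218476) = √(1747509/8) = √3495018/4 ≈ 467.37)
√(-458427/(y(11, R) - 208)² + a) = √(-458427/(11 - 208)² + √3495018/4) = √(-458427/((-197)²) + √3495018/4) = √(-458427/38809 + √3495018/4)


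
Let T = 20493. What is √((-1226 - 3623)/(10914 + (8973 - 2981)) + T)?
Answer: √5857080470954/16906 ≈ 143.15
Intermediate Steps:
√((-1226 - 3623)/(10914 + (8973 - 2981)) + T) = √((-1226 - 3623)/(10914 + (8973 - 2981)) + 20493) = √(-4849/(10914 + 5992) + 20493) = √(-4849/16906 + 20493) = √(346449809/16906) = √5857080470954/16906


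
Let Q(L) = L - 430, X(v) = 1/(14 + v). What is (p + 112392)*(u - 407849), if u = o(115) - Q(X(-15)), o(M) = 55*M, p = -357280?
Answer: 98222862584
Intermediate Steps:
Q(L) = -430 + L
u = 6756 (u = 55*115 - (-430 + 1/(14 - 15)) = 6325 - (-430 + 1/(-1)) = 6325 - (-430 - 1) = 6325 - 1*(-431) = 6325 + 431 = 6756)
(p + 112392)*(u - 407849) = (-357280 + 112392)*(6756 - 407849) = -244888*(-401093) = 98222862584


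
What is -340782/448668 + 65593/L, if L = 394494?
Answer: -486143399/819429787 ≈ -0.59327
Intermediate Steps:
-340782/448668 + 65593/L = -340782/448668 + 65593/394494 = -340782*1/448668 + 65593*(1/394494) = -56797/74778 + 65593/394494 = -486143399/819429787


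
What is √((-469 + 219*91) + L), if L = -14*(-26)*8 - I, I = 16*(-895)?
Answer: 2*√9173 ≈ 191.55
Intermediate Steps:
I = -14320
L = 17232 (L = -14*(-26)*8 - 1*(-14320) = 364*8 + 14320 = 2912 + 14320 = 17232)
√((-469 + 219*91) + L) = √((-469 + 219*91) + 17232) = √((-469 + 19929) + 17232) = √(19460 + 17232) = √36692 = 2*√9173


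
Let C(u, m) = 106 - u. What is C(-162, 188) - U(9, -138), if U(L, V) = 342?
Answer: -74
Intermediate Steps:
C(-162, 188) - U(9, -138) = (106 - 1*(-162)) - 1*342 = (106 + 162) - 342 = 268 - 342 = -74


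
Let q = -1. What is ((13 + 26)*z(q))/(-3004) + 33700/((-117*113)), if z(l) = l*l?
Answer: -101750419/39715884 ≈ -2.5620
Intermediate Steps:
z(l) = l**2
((13 + 26)*z(q))/(-3004) + 33700/((-117*113)) = ((13 + 26)*(-1)**2)/(-3004) + 33700/((-117*113)) = (39*1)*(-1/3004) + 33700/(-13221) = 39*(-1/3004) + 33700*(-1/13221) = -39/3004 - 33700/13221 = -101750419/39715884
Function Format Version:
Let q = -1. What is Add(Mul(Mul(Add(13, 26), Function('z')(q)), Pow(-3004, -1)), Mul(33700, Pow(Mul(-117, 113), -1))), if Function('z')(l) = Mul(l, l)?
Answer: Rational(-101750419, 39715884) ≈ -2.5620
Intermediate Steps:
Function('z')(l) = Pow(l, 2)
Add(Mul(Mul(Add(13, 26), Function('z')(q)), Pow(-3004, -1)), Mul(33700, Pow(Mul(-117, 113), -1))) = Add(Mul(Mul(Add(13, 26), Pow(-1, 2)), Pow(-3004, -1)), Mul(33700, Pow(Mul(-117, 113), -1))) = Add(Mul(Mul(39, 1), Rational(-1, 3004)), Mul(33700, Pow(-13221, -1))) = Add(Mul(39, Rational(-1, 3004)), Mul(33700, Rational(-1, 13221))) = Add(Rational(-39, 3004), Rational(-33700, 13221)) = Rational(-101750419, 39715884)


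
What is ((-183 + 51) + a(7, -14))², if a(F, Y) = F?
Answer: 15625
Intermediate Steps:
((-183 + 51) + a(7, -14))² = ((-183 + 51) + 7)² = (-132 + 7)² = (-125)² = 15625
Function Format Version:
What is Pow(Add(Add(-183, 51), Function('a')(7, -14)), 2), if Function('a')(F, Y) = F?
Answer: 15625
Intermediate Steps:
Pow(Add(Add(-183, 51), Function('a')(7, -14)), 2) = Pow(Add(Add(-183, 51), 7), 2) = Pow(Add(-132, 7), 2) = Pow(-125, 2) = 15625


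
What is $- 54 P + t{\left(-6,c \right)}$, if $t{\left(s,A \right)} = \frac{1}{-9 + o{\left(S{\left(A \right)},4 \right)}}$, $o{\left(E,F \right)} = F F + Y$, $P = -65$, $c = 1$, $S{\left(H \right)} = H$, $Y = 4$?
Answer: $\frac{38611}{11} \approx 3510.1$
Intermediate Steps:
$o{\left(E,F \right)} = 4 + F^{2}$ ($o{\left(E,F \right)} = F F + 4 = F^{2} + 4 = 4 + F^{2}$)
$t{\left(s,A \right)} = \frac{1}{11}$ ($t{\left(s,A \right)} = \frac{1}{-9 + \left(4 + 4^{2}\right)} = \frac{1}{-9 + \left(4 + 16\right)} = \frac{1}{-9 + 20} = \frac{1}{11}$)
$- 54 P + t{\left(-6,c \right)} = \left(-54\right) \left(-65\right) + \frac{1}{11} = 3510 + \frac{1}{11} = \frac{38611}{11}$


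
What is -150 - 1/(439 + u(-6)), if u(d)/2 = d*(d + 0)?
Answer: -76651/511 ≈ -150.00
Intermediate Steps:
u(d) = 2*d**2 (u(d) = 2*(d*(d + 0)) = 2*(d*d) = 2*d**2)
-150 - 1/(439 + u(-6)) = -150 - 1/(439 + 2*(-6)**2) = -150 - 1/(439 + 2*36) = -150 - 1/(439 + 72) = -150 - 1/511 = -76651/511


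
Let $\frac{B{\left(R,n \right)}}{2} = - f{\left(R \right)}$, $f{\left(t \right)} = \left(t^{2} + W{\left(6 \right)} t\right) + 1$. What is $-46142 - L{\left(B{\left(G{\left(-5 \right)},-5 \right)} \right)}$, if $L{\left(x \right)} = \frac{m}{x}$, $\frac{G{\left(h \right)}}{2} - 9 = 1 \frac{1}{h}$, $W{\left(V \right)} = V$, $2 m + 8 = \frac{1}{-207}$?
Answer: $- \frac{397681882009}{8618652} \approx -46142.0$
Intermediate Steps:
$m = - \frac{1657}{414}$ ($m = -4 + \frac{1}{2 \left(-207\right)} = -4 + \frac{1}{2} \left(- \frac{1}{207}\right) = -4 - \frac{1}{414} = - \frac{1657}{414} \approx -4.0024$)
$f{\left(t \right)} = 1 + t^{2} + 6 t$ ($f{\left(t \right)} = \left(t^{2} + 6 t\right) + 1 = 1 + t^{2} + 6 t$)
$G{\left(h \right)} = 18 + \frac{2}{h}$ ($G{\left(h \right)} = 18 + 2 \cdot 1 \frac{1}{h} = 18 + \frac{2}{h}$)
$B{\left(R,n \right)} = -2 - 12 R - 2 R^{2}$ ($B{\left(R,n \right)} = 2 \left(- (1 + R^{2} + 6 R)\right) = 2 \left(-1 - R^{2} - 6 R\right) = -2 - 12 R - 2 R^{2}$)
$L{\left(x \right)} = - \frac{1657}{414 x}$
$-46142 - L{\left(B{\left(G{\left(-5 \right)},-5 \right)} \right)} = -46142 - - \frac{1657}{414 \left(-2 - 12 \left(18 + \frac{2}{-5}\right) - 2 \left(18 + \frac{2}{-5}\right)^{2}\right)} = -46142 - - \frac{1657}{414 \left(-2 - 12 \left(18 + 2 \left(- \frac{1}{5}\right)\right) - 2 \left(18 + 2 \left(- \frac{1}{5}\right)\right)^{2}\right)} = -46142 - - \frac{1657}{414 \left(-2 - 12 \left(18 - \frac{2}{5}\right) - 2 \left(18 - \frac{2}{5}\right)^{2}\right)} = -46142 - - \frac{1657}{414 \left(-2 - \frac{1056}{5} - 2 \left(\frac{88}{5}\right)^{2}\right)} = -46142 - - \frac{1657}{414 \left(-2 - \frac{1056}{5} - \frac{15488}{25}\right)} = -46142 - - \frac{1657}{414 \left(- \frac{20818}{25}\right)} = -46142 - \left(- \frac{1657}{414}\right) \left(- \frac{25}{20818}\right) = -46142 - \frac{41425}{8618652} = - \frac{397681882009}{8618652}$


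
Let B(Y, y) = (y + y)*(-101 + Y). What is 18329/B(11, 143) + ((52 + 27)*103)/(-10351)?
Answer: -36288169/24221340 ≈ -1.4982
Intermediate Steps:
B(Y, y) = 2*y*(-101 + Y) (B(Y, y) = (2*y)*(-101 + Y) = 2*y*(-101 + Y))
18329/B(11, 143) + ((52 + 27)*103)/(-10351) = 18329/((2*143*(-101 + 11))) + ((52 + 27)*103)/(-10351) = 18329/((2*143*(-90))) + (79*103)*(-1/10351) = 18329/(-25740) + 8137*(-1/10351) = 18329*(-1/25740) - 8137/10351 = -18329/25740 - 8137/10351 = -36288169/24221340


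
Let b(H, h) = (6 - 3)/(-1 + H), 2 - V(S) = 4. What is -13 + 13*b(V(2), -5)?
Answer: -26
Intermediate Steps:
V(S) = -2 (V(S) = 2 - 1*4 = 2 - 4 = -2)
b(H, h) = 3/(-1 + H)
-13 + 13*b(V(2), -5) = -13 + 13*(3/(-1 - 2)) = -13 + 13*(3/(-3)) = -13 + 13*(3*(-1/3)) = -13 + 13*(-1) = -13 - 13 = -26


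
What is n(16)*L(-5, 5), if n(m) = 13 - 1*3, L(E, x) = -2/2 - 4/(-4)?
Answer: 0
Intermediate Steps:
L(E, x) = 0 (L(E, x) = -2*1/2 - 4*(-1/4) = -1 + 1 = 0)
n(m) = 10 (n(m) = 13 - 3 = 10)
n(16)*L(-5, 5) = 10*0 = 0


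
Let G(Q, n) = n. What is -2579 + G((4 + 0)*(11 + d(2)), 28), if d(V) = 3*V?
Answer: -2551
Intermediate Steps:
-2579 + G((4 + 0)*(11 + d(2)), 28) = -2579 + 28 = -2551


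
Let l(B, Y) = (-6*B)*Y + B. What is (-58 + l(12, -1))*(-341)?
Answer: -8866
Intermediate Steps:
l(B, Y) = B - 6*B*Y (l(B, Y) = -6*B*Y + B = B - 6*B*Y)
(-58 + l(12, -1))*(-341) = (-58 + 12*(1 - 6*(-1)))*(-341) = (-58 + 12*(1 + 6))*(-341) = (-58 + 12*7)*(-341) = (-58 + 84)*(-341) = 26*(-341) = -8866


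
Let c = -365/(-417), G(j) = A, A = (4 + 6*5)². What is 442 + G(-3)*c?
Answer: 606254/417 ≈ 1453.8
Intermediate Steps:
A = 1156 (A = (4 + 30)² = 34² = 1156)
G(j) = 1156
c = 365/417 (c = -365*(-1/417) = 365/417 ≈ 0.87530)
442 + G(-3)*c = 442 + 1156*(365/417) = 442 + 421940/417 = 606254/417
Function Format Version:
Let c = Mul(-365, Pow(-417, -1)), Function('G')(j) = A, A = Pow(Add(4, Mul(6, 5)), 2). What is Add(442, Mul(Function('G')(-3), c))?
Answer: Rational(606254, 417) ≈ 1453.8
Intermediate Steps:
A = 1156 (A = Pow(Add(4, 30), 2) = Pow(34, 2) = 1156)
Function('G')(j) = 1156
c = Rational(365, 417) (c = Mul(-365, Rational(-1, 417)) = Rational(365, 417) ≈ 0.87530)
Add(442, Mul(Function('G')(-3), c)) = Add(442, Mul(1156, Rational(365, 417))) = Add(442, Rational(421940, 417)) = Rational(606254, 417)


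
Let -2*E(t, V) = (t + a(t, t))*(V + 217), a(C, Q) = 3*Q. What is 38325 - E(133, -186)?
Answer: 46571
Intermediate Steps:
E(t, V) = -2*t*(217 + V) (E(t, V) = -(t + 3*t)*(V + 217)/2 = -4*t*(217 + V)/2 = -2*t*(217 + V))
38325 - E(133, -186) = 38325 - 2*133*(-217 - 1*(-186)) = 38325 - 2*133*(-217 + 186) = 38325 - 2*133*(-31) = 38325 - 1*(-8246) = 38325 + 8246 = 46571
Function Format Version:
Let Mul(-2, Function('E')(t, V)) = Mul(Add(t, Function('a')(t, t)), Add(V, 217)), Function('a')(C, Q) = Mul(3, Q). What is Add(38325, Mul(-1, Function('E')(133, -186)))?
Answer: 46571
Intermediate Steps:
Function('E')(t, V) = Mul(-2, t, Add(217, V)) (Function('E')(t, V) = Mul(Rational(-1, 2), Mul(Add(t, Mul(3, t)), Add(V, 217))) = Mul(Rational(-1, 2), Mul(Mul(4, t), Add(217, V))) = Mul(Rational(-1, 2), Mul(4, t, Add(217, V))) = Mul(-2, t, Add(217, V)))
Add(38325, Mul(-1, Function('E')(133, -186))) = Add(38325, Mul(-1, Mul(2, 133, Add(-217, Mul(-1, -186))))) = Add(38325, Mul(-1, Mul(2, 133, Add(-217, 186)))) = Add(38325, Mul(-1, Mul(2, 133, -31))) = Add(38325, Mul(-1, -8246)) = Add(38325, 8246) = 46571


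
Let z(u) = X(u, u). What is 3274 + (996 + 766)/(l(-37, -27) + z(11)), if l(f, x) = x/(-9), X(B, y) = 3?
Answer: 10703/3 ≈ 3567.7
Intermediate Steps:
z(u) = 3
l(f, x) = -x/9 (l(f, x) = x*(-⅑) = -x/9)
3274 + (996 + 766)/(l(-37, -27) + z(11)) = 3274 + (996 + 766)/(-⅑*(-27) + 3) = 3274 + 1762/(3 + 3) = 3274 + 1762/6 = 3274 + 1762*(⅙) = 3274 + 881/3 = 10703/3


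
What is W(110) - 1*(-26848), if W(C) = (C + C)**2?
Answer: 75248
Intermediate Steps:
W(C) = 4*C**2 (W(C) = (2*C)**2 = 4*C**2)
W(110) - 1*(-26848) = 4*110**2 - 1*(-26848) = 4*12100 + 26848 = 48400 + 26848 = 75248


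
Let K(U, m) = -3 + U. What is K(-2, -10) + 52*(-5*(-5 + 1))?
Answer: 1035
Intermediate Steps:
K(-2, -10) + 52*(-5*(-5 + 1)) = (-3 - 2) + 52*(-5*(-5 + 1)) = -5 + 52*(-5*(-4)) = -5 + 52*20 = -5 + 1040 = 1035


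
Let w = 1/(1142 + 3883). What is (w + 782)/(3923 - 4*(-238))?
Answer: 3929551/24496875 ≈ 0.16041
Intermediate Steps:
w = 1/5025 ≈ 0.00019901
(w + 782)/(3923 - 4*(-238)) = (1/5025 + 782)/(3923 - 4*(-238)) = 3929551/(5025*(3923 + 952)) = (3929551/5025)/4875 = (3929551/5025)*(1/4875) = 3929551/24496875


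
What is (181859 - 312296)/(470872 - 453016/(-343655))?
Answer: -292975995/1057633792 ≈ -0.27701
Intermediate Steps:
(181859 - 312296)/(470872 - 453016/(-343655)) = -130437/(470872 - 453016*(-1/343655)) = -130437/(470872 + 26648/20215) = -130437/9518704128/20215 = -130437*20215/9518704128 = -292975995/1057633792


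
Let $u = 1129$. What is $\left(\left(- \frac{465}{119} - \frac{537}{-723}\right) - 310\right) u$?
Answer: $- \frac{10139835766}{28679} \approx -3.5356 \cdot 10^{5}$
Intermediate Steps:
$\left(\left(- \frac{465}{119} - \frac{537}{-723}\right) - 310\right) u = \left(\left(- \frac{465}{119} - \frac{537}{-723}\right) - 310\right) 1129 = \left(\left(\left(-465\right) \frac{1}{119} - - \frac{179}{241}\right) - 310\right) 1129 = \left(\left(- \frac{465}{119} + \frac{179}{241}\right) - 310\right) 1129 = \left(- \frac{90764}{28679} - 310\right) 1129 = \left(- \frac{8981254}{28679}\right) 1129 = - \frac{10139835766}{28679}$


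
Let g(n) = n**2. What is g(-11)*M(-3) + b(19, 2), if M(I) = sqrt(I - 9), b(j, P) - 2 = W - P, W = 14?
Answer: 14 + 242*I*sqrt(3) ≈ 14.0 + 419.16*I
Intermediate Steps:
b(j, P) = 16 - P (b(j, P) = 2 + (14 - P) = 16 - P)
M(I) = sqrt(-9 + I)
g(-11)*M(-3) + b(19, 2) = (-11)**2*sqrt(-9 - 3) + (16 - 1*2) = 121*sqrt(-12) + (16 - 2) = 121*(2*I*sqrt(3)) + 14 = 242*I*sqrt(3) + 14 = 14 + 242*I*sqrt(3)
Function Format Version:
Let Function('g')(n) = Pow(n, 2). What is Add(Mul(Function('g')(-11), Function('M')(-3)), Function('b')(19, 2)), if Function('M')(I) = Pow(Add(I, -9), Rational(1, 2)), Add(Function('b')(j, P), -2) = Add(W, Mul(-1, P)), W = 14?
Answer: Add(14, Mul(242, I, Pow(3, Rational(1, 2)))) ≈ Add(14.000, Mul(419.16, I))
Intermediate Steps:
Function('b')(j, P) = Add(16, Mul(-1, P)) (Function('b')(j, P) = Add(2, Add(14, Mul(-1, P))) = Add(16, Mul(-1, P)))
Function('M')(I) = Pow(Add(-9, I), Rational(1, 2))
Add(Mul(Function('g')(-11), Function('M')(-3)), Function('b')(19, 2)) = Add(Mul(Pow(-11, 2), Pow(Add(-9, -3), Rational(1, 2))), Add(16, Mul(-1, 2))) = Add(Mul(121, Pow(-12, Rational(1, 2))), Add(16, -2)) = Add(Mul(121, Mul(2, I, Pow(3, Rational(1, 2)))), 14) = Add(Mul(242, I, Pow(3, Rational(1, 2))), 14) = Add(14, Mul(242, I, Pow(3, Rational(1, 2))))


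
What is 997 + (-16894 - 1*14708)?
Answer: -30605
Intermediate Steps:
997 + (-16894 - 1*14708) = 997 + (-16894 - 14708) = 997 - 31602 = -30605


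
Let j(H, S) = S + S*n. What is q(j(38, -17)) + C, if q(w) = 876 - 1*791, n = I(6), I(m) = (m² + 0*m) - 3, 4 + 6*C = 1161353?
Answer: 1161859/6 ≈ 1.9364e+5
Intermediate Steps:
C = 1161349/6 (C = -⅔ + (⅙)*1161353 = -⅔ + 1161353/6 = 1161349/6 ≈ 1.9356e+5)
I(m) = -3 + m² (I(m) = (m² + 0) - 3 = m² - 3 = -3 + m²)
n = 33 (n = -3 + 6² = -3 + 36 = 33)
j(H, S) = 34*S (j(H, S) = S + S*33 = S + 33*S = 34*S)
q(w) = 85 (q(w) = 876 - 791 = 85)
q(j(38, -17)) + C = 85 + 1161349/6 = 1161859/6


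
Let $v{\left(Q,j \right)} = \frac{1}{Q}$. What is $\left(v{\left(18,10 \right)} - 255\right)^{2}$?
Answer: $\frac{21058921}{324} \approx 64997.0$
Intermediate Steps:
$\left(v{\left(18,10 \right)} - 255\right)^{2} = \left(\frac{1}{18} - 255\right)^{2} = \left(- \frac{4589}{18}\right)^{2} = \frac{21058921}{324}$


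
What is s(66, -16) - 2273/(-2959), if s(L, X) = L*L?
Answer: 12891677/2959 ≈ 4356.8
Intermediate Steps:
s(L, X) = L²
s(66, -16) - 2273/(-2959) = 66² - 2273/(-2959) = 4356 - 2273*(-1/2959) = 4356 + 2273/2959 = 12891677/2959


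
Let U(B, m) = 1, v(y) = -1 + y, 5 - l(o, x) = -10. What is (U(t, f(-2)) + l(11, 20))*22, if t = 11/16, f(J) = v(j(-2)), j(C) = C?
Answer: 352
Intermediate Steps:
l(o, x) = 15 (l(o, x) = 5 - 1*(-10) = 5 + 10 = 15)
f(J) = -3 (f(J) = -1 - 2 = -3)
t = 11/16 (t = 11*(1/16) = 11/16 ≈ 0.68750)
(U(t, f(-2)) + l(11, 20))*22 = (1 + 15)*22 = 16*22 = 352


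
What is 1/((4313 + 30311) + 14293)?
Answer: 1/48917 ≈ 2.0443e-5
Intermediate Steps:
1/((4313 + 30311) + 14293) = 1/(34624 + 14293) = 1/48917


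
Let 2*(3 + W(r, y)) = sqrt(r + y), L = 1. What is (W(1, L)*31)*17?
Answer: -1581 + 527*sqrt(2)/2 ≈ -1208.4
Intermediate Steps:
W(r, y) = -3 + sqrt(r + y)/2
(W(1, L)*31)*17 = ((-3 + sqrt(1 + 1)/2)*31)*17 = ((-3 + sqrt(2)/2)*31)*17 = (-93 + 31*sqrt(2)/2)*17 = -1581 + 527*sqrt(2)/2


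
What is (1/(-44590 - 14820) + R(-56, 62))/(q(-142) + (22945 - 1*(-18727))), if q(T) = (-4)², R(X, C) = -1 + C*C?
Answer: 228312629/2476684080 ≈ 0.092185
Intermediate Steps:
R(X, C) = -1 + C²
q(T) = 16
(1/(-44590 - 14820) + R(-56, 62))/(q(-142) + (22945 - 1*(-18727))) = (1/(-44590 - 14820) + (-1 + 62²))/(16 + (22945 - 1*(-18727))) = (1/(-59410) + (-1 + 3844))/(16 + (22945 + 18727)) = (-1/59410 + 3843)/(16 + 41672) = (228312629/59410)/41688 = (228312629/59410)*(1/41688) = 228312629/2476684080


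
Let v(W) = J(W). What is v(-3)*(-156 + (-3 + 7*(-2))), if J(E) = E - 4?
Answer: 1211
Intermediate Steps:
J(E) = -4 + E
v(W) = -4 + W
v(-3)*(-156 + (-3 + 7*(-2))) = (-4 - 3)*(-156 + (-3 + 7*(-2))) = -7*(-156 + (-3 - 14)) = -7*(-156 - 17) = -7*(-173) = 1211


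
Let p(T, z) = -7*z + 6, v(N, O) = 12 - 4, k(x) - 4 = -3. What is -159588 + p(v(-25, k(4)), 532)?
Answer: -163306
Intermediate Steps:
k(x) = 1 (k(x) = 4 - 3 = 1)
v(N, O) = 8
p(T, z) = 6 - 7*z
-159588 + p(v(-25, k(4)), 532) = -159588 + (6 - 7*532) = -159588 + (6 - 3724) = -159588 - 3718 = -163306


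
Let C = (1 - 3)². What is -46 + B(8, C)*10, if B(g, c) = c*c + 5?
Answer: 164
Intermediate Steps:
C = 4 (C = (-2)² = 4)
B(g, c) = 5 + c² (B(g, c) = c² + 5 = 5 + c²)
-46 + B(8, C)*10 = -46 + (5 + 4²)*10 = -46 + (5 + 16)*10 = -46 + 21*10 = -46 + 210 = 164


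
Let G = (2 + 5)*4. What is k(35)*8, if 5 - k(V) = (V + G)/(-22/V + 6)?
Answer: -2530/47 ≈ -53.830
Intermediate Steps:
G = 28 (G = 7*4 = 28)
k(V) = 5 - (28 + V)/(6 - 22/V) (k(V) = 5 - (V + 28)/(-22/V + 6) = 5 - (28 + V)/(6 - 22/V))
k(35)*8 = ((-110 - 1*35² + 2*35)/(2*(-11 + 3*35)))*8 = ((-110 - 1*1225 + 70)/(2*(-11 + 105)))*8 = ((½)*(-110 - 1225 + 70)/94)*8 = ((½)*(1/94)*(-1265))*8 = -1265/188*8 = -2530/47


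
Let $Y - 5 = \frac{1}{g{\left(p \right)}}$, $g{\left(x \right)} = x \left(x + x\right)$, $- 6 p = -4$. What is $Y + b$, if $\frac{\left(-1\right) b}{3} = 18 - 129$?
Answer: $\frac{2713}{8} \approx 339.13$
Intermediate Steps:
$p = \frac{2}{3}$ ($p = \left(- \frac{1}{6}\right) \left(-4\right) = \frac{2}{3} \approx 0.66667$)
$g{\left(x \right)} = 2 x^{2}$ ($g{\left(x \right)} = x 2 x = 2 x^{2}$)
$Y = \frac{49}{8}$ ($Y = 5 + \frac{1}{2 \left(\frac{2}{3}\right)^{2}} = 5 + \frac{1}{2 \cdot \frac{4}{9}} = 5 + \frac{1}{\frac{8}{9}} = 5 + \frac{9}{8} = \frac{49}{8} \approx 6.125$)
$b = 333$ ($b = - 3 \left(18 - 129\right) = \left(-3\right) \left(-111\right) = 333$)
$Y + b = \frac{49}{8} + 333 = \frac{2713}{8}$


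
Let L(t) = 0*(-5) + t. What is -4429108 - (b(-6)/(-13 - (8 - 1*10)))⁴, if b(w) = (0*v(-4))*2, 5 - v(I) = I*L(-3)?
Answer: -4429108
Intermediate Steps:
L(t) = t (L(t) = 0 + t = t)
v(I) = 5 + 3*I (v(I) = 5 - I*(-3) = 5 - (-3)*I = 5 + 3*I)
b(w) = 0 (b(w) = (0*(5 + 3*(-4)))*2 = (0*(5 - 12))*2 = (0*(-7))*2 = 0*2 = 0)
-4429108 - (b(-6)/(-13 - (8 - 1*10)))⁴ = -4429108 - (0/(-13 - (8 - 1*10)))⁴ = -4429108 - (0/(-13 - (8 - 10)))⁴ = -4429108 - (0/(-13 - 1*(-2)))⁴ = -4429108 - (0/(-13 + 2))⁴ = -4429108 - (0/(-11))⁴ = -4429108 - (0*(-1/11))⁴ = -4429108 - 1*0⁴ = -4429108 - 1*0 = -4429108 + 0 = -4429108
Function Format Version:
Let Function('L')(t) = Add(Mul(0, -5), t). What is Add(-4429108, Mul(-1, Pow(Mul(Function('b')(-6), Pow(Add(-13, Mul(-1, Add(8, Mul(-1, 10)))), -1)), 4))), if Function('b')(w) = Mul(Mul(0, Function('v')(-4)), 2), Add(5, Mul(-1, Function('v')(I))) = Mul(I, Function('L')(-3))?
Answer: -4429108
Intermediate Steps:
Function('L')(t) = t (Function('L')(t) = Add(0, t) = t)
Function('v')(I) = Add(5, Mul(3, I)) (Function('v')(I) = Add(5, Mul(-1, Mul(I, -3))) = Add(5, Mul(-1, Mul(-3, I))) = Add(5, Mul(3, I)))
Function('b')(w) = 0 (Function('b')(w) = Mul(Mul(0, Add(5, Mul(3, -4))), 2) = Mul(Mul(0, Add(5, -12)), 2) = Mul(Mul(0, -7), 2) = Mul(0, 2) = 0)
Add(-4429108, Mul(-1, Pow(Mul(Function('b')(-6), Pow(Add(-13, Mul(-1, Add(8, Mul(-1, 10)))), -1)), 4))) = Add(-4429108, Mul(-1, Pow(Mul(0, Pow(Add(-13, Mul(-1, Add(8, Mul(-1, 10)))), -1)), 4))) = Add(-4429108, Mul(-1, Pow(Mul(0, Pow(Add(-13, Mul(-1, Add(8, -10))), -1)), 4))) = Add(-4429108, Mul(-1, Pow(Mul(0, Pow(Add(-13, Mul(-1, -2)), -1)), 4))) = Add(-4429108, Mul(-1, Pow(Mul(0, Pow(Add(-13, 2), -1)), 4))) = Add(-4429108, Mul(-1, Pow(Mul(0, Pow(-11, -1)), 4))) = Add(-4429108, Mul(-1, Pow(Mul(0, Rational(-1, 11)), 4))) = Add(-4429108, Mul(-1, Pow(0, 4))) = Add(-4429108, Mul(-1, 0)) = Add(-4429108, 0) = -4429108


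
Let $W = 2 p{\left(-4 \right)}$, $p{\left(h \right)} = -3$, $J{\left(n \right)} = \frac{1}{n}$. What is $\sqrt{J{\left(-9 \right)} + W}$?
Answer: $\frac{i \sqrt{55}}{3} \approx 2.4721 i$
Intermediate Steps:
$W = -6$ ($W = 2 \left(-3\right) = -6$)
$\sqrt{J{\left(-9 \right)} + W} = \sqrt{\frac{1}{-9} - 6} = \sqrt{- \frac{1}{9} - 6} = \sqrt{- \frac{55}{9}} = \frac{i \sqrt{55}}{3}$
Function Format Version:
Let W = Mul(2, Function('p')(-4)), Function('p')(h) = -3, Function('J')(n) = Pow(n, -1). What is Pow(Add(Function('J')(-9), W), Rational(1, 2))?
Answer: Mul(Rational(1, 3), I, Pow(55, Rational(1, 2))) ≈ Mul(2.4721, I)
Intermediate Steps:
W = -6 (W = Mul(2, -3) = -6)
Pow(Add(Function('J')(-9), W), Rational(1, 2)) = Pow(Add(Pow(-9, -1), -6), Rational(1, 2)) = Pow(Add(Rational(-1, 9), -6), Rational(1, 2)) = Pow(Rational(-55, 9), Rational(1, 2)) = Mul(Rational(1, 3), I, Pow(55, Rational(1, 2)))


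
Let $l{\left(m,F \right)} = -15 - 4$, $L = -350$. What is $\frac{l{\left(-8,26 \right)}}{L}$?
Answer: $\frac{19}{350} \approx 0.054286$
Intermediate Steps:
$l{\left(m,F \right)} = -19$
$\frac{l{\left(-8,26 \right)}}{L} = - \frac{19}{-350} = \left(-19\right) \left(- \frac{1}{350}\right) = \frac{19}{350}$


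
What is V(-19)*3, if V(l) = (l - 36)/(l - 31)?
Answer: 33/10 ≈ 3.3000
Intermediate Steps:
V(l) = (-36 + l)/(-31 + l)
V(-19)*3 = ((-36 - 19)/(-31 - 19))*3 = (-55/(-50))*3 = -1/50*(-55)*3 = (11/10)*3 = 33/10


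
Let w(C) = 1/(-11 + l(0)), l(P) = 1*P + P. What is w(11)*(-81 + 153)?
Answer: -72/11 ≈ -6.5455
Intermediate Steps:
l(P) = 2*P (l(P) = P + P = 2*P)
w(C) = -1/11 (w(C) = 1/(-11 + 2*0) = 1/(-11 + 0) = 1/(-11) = -1/11)
w(11)*(-81 + 153) = -(-81 + 153)/11 = -1/11*72 = -72/11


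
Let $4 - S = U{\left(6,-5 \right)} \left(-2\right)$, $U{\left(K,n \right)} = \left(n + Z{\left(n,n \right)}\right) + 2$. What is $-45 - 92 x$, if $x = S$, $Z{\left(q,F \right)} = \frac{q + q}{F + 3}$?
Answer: $-781$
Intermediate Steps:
$Z{\left(q,F \right)} = \frac{2 q}{3 + F}$
$U{\left(K,n \right)} = 2 + n + \frac{2 n}{3 + n}$ ($U{\left(K,n \right)} = \left(n + \frac{2 n}{3 + n}\right) + 2 = 2 + n + \frac{2 n}{3 + n}$)
$S = 8$ ($S = 4 - \frac{6 + \left(-5\right)^{2} + 7 \left(-5\right)}{3 - 5} \left(-2\right) = 4 - \frac{6 + 25 - 35}{-2} \left(-2\right) = 4 - \left(- \frac{1}{2}\right) \left(-4\right) \left(-2\right) = 4 - 2 \left(-2\right) = 4 - -4 = 4 + 4 = 8$)
$x = 8$
$-45 - 92 x = -45 - 736 = -781$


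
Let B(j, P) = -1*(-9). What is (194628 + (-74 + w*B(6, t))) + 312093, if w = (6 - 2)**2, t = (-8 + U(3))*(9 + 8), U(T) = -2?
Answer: 506791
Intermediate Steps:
t = -170 (t = (-8 - 2)*(9 + 8) = -10*17 = -170)
w = 16 (w = 4**2 = 16)
B(j, P) = 9
(194628 + (-74 + w*B(6, t))) + 312093 = (194628 + (-74 + 16*9)) + 312093 = (194628 + (-74 + 144)) + 312093 = (194628 + 70) + 312093 = 194698 + 312093 = 506791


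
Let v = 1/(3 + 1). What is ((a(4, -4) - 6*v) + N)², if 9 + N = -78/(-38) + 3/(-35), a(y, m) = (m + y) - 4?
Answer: 277855561/1768900 ≈ 157.08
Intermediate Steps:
a(y, m) = -4 + m + y
v = ¼ (v = 1/4 = ¼ ≈ 0.25000)
N = -4677/665 (N = -9 + (-78/(-38) + 3/(-35)) = -9 + (-78*(-1/38) + 3*(-1/35)) = -9 + (39/19 - 3/35) = -9 + 1308/665 = -4677/665 ≈ -7.0331)
((a(4, -4) - 6*v) + N)² = (((-4 - 4 + 4) - 6*¼) - 4677/665)² = ((-4 - 3/2) - 4677/665)² = (-11/2 - 4677/665)² = (-16669/1330)² = 277855561/1768900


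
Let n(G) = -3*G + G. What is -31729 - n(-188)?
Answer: -32105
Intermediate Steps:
n(G) = -2*G
-31729 - n(-188) = -31729 - (-2)*(-188) = -31729 - 1*376 = -31729 - 376 = -32105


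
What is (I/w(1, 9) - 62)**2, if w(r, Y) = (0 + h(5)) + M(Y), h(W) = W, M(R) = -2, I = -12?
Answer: 4356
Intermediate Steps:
w(r, Y) = 3 (w(r, Y) = (0 + 5) - 2 = 5 - 2 = 3)
(I/w(1, 9) - 62)**2 = (-12/3 - 62)**2 = (-12*1/3 - 62)**2 = (-4 - 62)**2 = (-66)**2 = 4356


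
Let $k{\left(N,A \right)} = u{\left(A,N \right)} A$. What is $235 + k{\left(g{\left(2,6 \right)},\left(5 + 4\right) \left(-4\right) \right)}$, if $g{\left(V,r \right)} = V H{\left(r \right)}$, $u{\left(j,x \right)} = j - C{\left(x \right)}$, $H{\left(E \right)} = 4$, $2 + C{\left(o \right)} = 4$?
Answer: $1603$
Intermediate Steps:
$C{\left(o \right)} = 2$ ($C{\left(o \right)} = -2 + 4 = 2$)
$u{\left(j,x \right)} = -2 + j$ ($u{\left(j,x \right)} = j - 2 = -2 + j$)
$g{\left(V,r \right)} = 4 V$ ($g{\left(V,r \right)} = V 4 = 4 V$)
$k{\left(N,A \right)} = A \left(-2 + A\right)$ ($k{\left(N,A \right)} = \left(-2 + A\right) A = A \left(-2 + A\right)$)
$235 + k{\left(g{\left(2,6 \right)},\left(5 + 4\right) \left(-4\right) \right)} = 235 + \left(5 + 4\right) \left(-4\right) \left(-2 + \left(5 + 4\right) \left(-4\right)\right) = 235 + 9 \left(-4\right) \left(-2 + 9 \left(-4\right)\right) = 235 - 36 \left(-2 - 36\right) = 235 - -1368 = 235 + 1368 = 1603$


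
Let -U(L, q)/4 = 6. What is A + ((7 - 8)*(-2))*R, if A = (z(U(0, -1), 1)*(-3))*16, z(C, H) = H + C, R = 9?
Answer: 1122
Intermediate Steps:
U(L, q) = -24 (U(L, q) = -4*6 = -24)
z(C, H) = C + H
A = 1104 (A = ((-24 + 1)*(-3))*16 = -23*(-3)*16 = 69*16 = 1104)
A + ((7 - 8)*(-2))*R = 1104 + ((7 - 8)*(-2))*9 = 1104 - 1*(-2)*9 = 1104 + 2*9 = 1104 + 18 = 1122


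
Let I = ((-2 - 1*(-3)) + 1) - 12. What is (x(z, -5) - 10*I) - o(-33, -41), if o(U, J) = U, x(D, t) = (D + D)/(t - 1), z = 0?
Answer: 133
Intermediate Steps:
x(D, t) = 2*D/(-1 + t) (x(D, t) = (2*D)/(-1 + t) = 2*D/(-1 + t))
I = -10 (I = ((-2 + 3) + 1) - 12 = (1 + 1) - 12 = 2 - 12 = -10)
(x(z, -5) - 10*I) - o(-33, -41) = (2*0/(-1 - 5) - 10*(-10)) - 1*(-33) = (2*0/(-6) + 100) + 33 = (2*0*(-⅙) + 100) + 33 = (0 + 100) + 33 = 100 + 33 = 133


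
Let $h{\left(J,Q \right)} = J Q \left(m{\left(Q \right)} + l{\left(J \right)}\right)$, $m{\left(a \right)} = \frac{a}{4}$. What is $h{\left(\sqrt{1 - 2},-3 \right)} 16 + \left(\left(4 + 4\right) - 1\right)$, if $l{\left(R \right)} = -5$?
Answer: $7 + 276 i \approx 7.0 + 276.0 i$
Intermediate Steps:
$m{\left(a \right)} = \frac{a}{4}$ ($m{\left(a \right)} = a \frac{1}{4} = \frac{a}{4}$)
$h{\left(J,Q \right)} = J Q \left(-5 + \frac{Q}{4}\right)$ ($h{\left(J,Q \right)} = J Q \left(\frac{Q}{4} - 5\right) = J Q \left(-5 + \frac{Q}{4}\right)$)
$h{\left(\sqrt{1 - 2},-3 \right)} 16 + \left(\left(4 + 4\right) - 1\right) = \frac{1}{4} \sqrt{1 - 2} \left(-3\right) \left(-20 - 3\right) 16 + \left(\left(4 + 4\right) - 1\right) = \frac{1}{4} \sqrt{-1} \left(-3\right) \left(-23\right) 16 + \left(8 - 1\right) = \frac{1}{4} i \left(-3\right) \left(-23\right) 16 + 7 = \frac{69 i}{4} \cdot 16 + 7 = 276 i + 7 = 7 + 276 i$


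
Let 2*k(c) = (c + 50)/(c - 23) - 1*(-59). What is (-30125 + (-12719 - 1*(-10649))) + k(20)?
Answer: -193063/6 ≈ -32177.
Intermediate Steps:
k(c) = 59/2 + (50 + c)/(2*(-23 + c)) (k(c) = ((c + 50)/(c - 23) - 1*(-59))/2 = ((50 + c)/(-23 + c) + 59)/2 = (59 + (50 + c)/(-23 + c))/2 = 59/2 + (50 + c)/(2*(-23 + c)))
(-30125 + (-12719 - 1*(-10649))) + k(20) = (-30125 + (-12719 - 1*(-10649))) + (-1307 + 60*20)/(2*(-23 + 20)) = (-30125 + (-12719 + 10649)) + (1/2)*(-1307 + 1200)/(-3) = (-30125 - 2070) + (1/2)*(-1/3)*(-107) = -32195 + 107/6 = -193063/6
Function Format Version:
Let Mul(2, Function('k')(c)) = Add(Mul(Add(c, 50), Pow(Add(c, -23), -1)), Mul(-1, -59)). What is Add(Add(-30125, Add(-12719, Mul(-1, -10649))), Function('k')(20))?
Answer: Rational(-193063, 6) ≈ -32177.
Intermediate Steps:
Function('k')(c) = Add(Rational(59, 2), Mul(Rational(1, 2), Pow(Add(-23, c), -1), Add(50, c))) (Function('k')(c) = Mul(Rational(1, 2), Add(Mul(Add(c, 50), Pow(Add(c, -23), -1)), Mul(-1, -59))) = Mul(Rational(1, 2), Add(Mul(Add(50, c), Pow(Add(-23, c), -1)), 59)) = Mul(Rational(1, 2), Add(Mul(Pow(Add(-23, c), -1), Add(50, c)), 59)) = Mul(Rational(1, 2), Add(59, Mul(Pow(Add(-23, c), -1), Add(50, c)))) = Add(Rational(59, 2), Mul(Rational(1, 2), Pow(Add(-23, c), -1), Add(50, c))))
Add(Add(-30125, Add(-12719, Mul(-1, -10649))), Function('k')(20)) = Add(Add(-30125, Add(-12719, Mul(-1, -10649))), Mul(Rational(1, 2), Pow(Add(-23, 20), -1), Add(-1307, Mul(60, 20)))) = Add(Add(-30125, Add(-12719, 10649)), Mul(Rational(1, 2), Pow(-3, -1), Add(-1307, 1200))) = Add(Add(-30125, -2070), Mul(Rational(1, 2), Rational(-1, 3), -107)) = Add(-32195, Rational(107, 6)) = Rational(-193063, 6)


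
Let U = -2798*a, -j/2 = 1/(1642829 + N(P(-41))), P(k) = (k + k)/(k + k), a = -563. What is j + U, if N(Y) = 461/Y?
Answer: 1294316005729/821645 ≈ 1.5753e+6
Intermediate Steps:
P(k) = 1 (P(k) = (2*k)/((2*k)) = (2*k)*(1/(2*k)) = 1)
j = -1/821645 (j = -2/(1642829 + 461/1) = -2/(1642829 + 461*1) = -2/(1642829 + 461) = -2/1643290 = -2*1/1643290 = -1/821645 ≈ -1.2171e-6)
U = 1575274 (U = -2798*(-563) = 1575274)
j + U = -1/821645 + 1575274 = 1294316005729/821645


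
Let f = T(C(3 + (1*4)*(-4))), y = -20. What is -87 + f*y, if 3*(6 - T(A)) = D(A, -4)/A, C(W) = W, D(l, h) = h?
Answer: -7993/39 ≈ -204.95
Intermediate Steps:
T(A) = 6 + 4/(3*A) (T(A) = 6 - (-4)/(3*A) = 6 + 4/(3*A))
f = 230/39 (f = 6 + 4/(3*(3 + (1*4)*(-4))) = 6 + 4/(3*(3 + 4*(-4))) = 6 + 4/(3*(3 - 16)) = 6 + (4/3)/(-13) = 6 + (4/3)*(-1/13) = 6 - 4/39 = 230/39 ≈ 5.8974)
-87 + f*y = -87 + (230/39)*(-20) = -87 - 4600/39 = -7993/39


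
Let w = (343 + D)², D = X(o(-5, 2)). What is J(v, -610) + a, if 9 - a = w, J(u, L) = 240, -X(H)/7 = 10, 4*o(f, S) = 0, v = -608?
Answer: -74280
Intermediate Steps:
o(f, S) = 0 (o(f, S) = (¼)*0 = 0)
X(H) = -70 (X(H) = -7*10 = -70)
D = -70
w = 74529 (w = (343 - 70)² = 273² = 74529)
a = -74520 (a = 9 - 1*74529 = 9 - 74529 = -74520)
J(v, -610) + a = 240 - 74520 = -74280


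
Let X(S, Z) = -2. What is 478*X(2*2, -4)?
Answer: -956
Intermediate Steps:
478*X(2*2, -4) = 478*(-2) = -956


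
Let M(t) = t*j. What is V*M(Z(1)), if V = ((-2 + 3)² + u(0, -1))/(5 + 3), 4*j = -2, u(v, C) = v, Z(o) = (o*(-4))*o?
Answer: ¼ ≈ 0.25000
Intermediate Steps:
Z(o) = -4*o² (Z(o) = (-4*o)*o = -4*o²)
j = -½ (j = (¼)*(-2) = -½ ≈ -0.50000)
M(t) = -t/2 (M(t) = t*(-½) = -t/2)
V = ⅛ (V = ((-2 + 3)² + 0)/(5 + 3) = (1² + 0)/8 = (1 + 0)*(⅛) = 1*(⅛) = ⅛ ≈ 0.12500)
V*M(Z(1)) = (-(-2)*1²)/8 = (-(-2))/8 = (-½*(-4))/8 = (⅛)*2 = ¼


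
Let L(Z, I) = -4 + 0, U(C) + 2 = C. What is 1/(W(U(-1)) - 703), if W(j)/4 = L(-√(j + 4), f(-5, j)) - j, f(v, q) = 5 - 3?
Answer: -1/707 ≈ -0.0014144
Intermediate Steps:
U(C) = -2 + C
f(v, q) = 2
L(Z, I) = -4
W(j) = -16 - 4*j (W(j) = 4*(-4 - j) = -16 - 4*j)
1/(W(U(-1)) - 703) = 1/((-16 - 4*(-2 - 1)) - 703) = 1/((-16 - 4*(-3)) - 703) = 1/((-16 + 12) - 703) = 1/(-4 - 703) = 1/(-707) = -1/707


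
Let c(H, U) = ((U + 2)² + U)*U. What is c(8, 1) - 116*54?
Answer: -6254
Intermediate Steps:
c(H, U) = U*(U + (2 + U)²) (c(H, U) = ((2 + U)² + U)*U = (U + (2 + U)²)*U = U*(U + (2 + U)²))
c(8, 1) - 116*54 = 1*(1 + (2 + 1)²) - 116*54 = 1*(1 + 3²) - 6264 = 1*(1 + 9) - 6264 = 1*10 - 6264 = 10 - 6264 = -6254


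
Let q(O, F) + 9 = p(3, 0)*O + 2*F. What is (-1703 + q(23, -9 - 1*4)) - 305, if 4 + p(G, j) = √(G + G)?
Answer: -2135 + 23*√6 ≈ -2078.7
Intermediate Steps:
p(G, j) = -4 + √2*√G (p(G, j) = -4 + √(G + G) = -4 + √(2*G) = -4 + √2*√G)
q(O, F) = -9 + 2*F + O*(-4 + √6) (q(O, F) = -9 + ((-4 + √2*√3)*O + 2*F) = -9 + ((-4 + √6)*O + 2*F) = -9 + (O*(-4 + √6) + 2*F) = -9 + (2*F + O*(-4 + √6)) = -9 + 2*F + O*(-4 + √6))
(-1703 + q(23, -9 - 1*4)) - 305 = (-1703 + (-9 + 2*(-9 - 1*4) - 1*23*(4 - √6))) - 305 = (-1703 + (-9 + 2*(-9 - 4) + (-92 + 23*√6))) - 305 = (-1703 + (-9 + 2*(-13) + (-92 + 23*√6))) - 305 = (-1703 + (-9 - 26 + (-92 + 23*√6))) - 305 = (-1703 + (-127 + 23*√6)) - 305 = (-1830 + 23*√6) - 305 = -2135 + 23*√6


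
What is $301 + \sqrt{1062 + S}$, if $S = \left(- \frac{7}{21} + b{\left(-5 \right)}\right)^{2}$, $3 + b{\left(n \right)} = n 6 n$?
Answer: $301 + \frac{\sqrt{203158}}{3} \approx 451.24$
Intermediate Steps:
$b{\left(n \right)} = -3 + 6 n^{2}$ ($b{\left(n \right)} = -3 + n 6 n = -3 + 6 n n = -3 + 6 n^{2}$)
$S = \frac{193600}{9}$ ($S = \left(- \frac{7}{21} - \left(3 - 6 \left(-5\right)^{2}\right)\right)^{2} = \left(\left(-7\right) \frac{1}{21} + \left(-3 + 6 \cdot 25\right)\right)^{2} = \left(- \frac{1}{3} + \left(-3 + 150\right)\right)^{2} = \left(- \frac{1}{3} + 147\right)^{2} = \left(\frac{440}{3}\right)^{2} = \frac{193600}{9} \approx 21511.0$)
$301 + \sqrt{1062 + S} = 301 + \sqrt{1062 + \frac{193600}{9}} = 301 + \sqrt{\frac{203158}{9}} = 301 + \frac{\sqrt{203158}}{3}$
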